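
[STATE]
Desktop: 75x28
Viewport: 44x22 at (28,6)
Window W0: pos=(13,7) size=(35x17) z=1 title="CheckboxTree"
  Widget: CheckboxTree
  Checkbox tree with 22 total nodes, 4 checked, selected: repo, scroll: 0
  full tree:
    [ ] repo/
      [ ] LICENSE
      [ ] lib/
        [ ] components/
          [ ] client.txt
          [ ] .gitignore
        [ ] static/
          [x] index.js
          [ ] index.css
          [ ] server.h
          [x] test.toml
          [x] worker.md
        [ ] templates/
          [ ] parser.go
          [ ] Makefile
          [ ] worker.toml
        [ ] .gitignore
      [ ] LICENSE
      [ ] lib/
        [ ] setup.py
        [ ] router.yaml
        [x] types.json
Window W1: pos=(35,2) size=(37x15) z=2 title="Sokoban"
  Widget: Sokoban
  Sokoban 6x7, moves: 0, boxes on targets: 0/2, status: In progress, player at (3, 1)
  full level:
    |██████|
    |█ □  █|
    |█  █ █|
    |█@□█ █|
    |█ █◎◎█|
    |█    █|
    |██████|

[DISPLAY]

       ┃█ □  █                             ┃
━━━━━━━┃█  █ █                             ┃
       ┃█@□█ █                             ┃
───────┃█ █◎◎█                             ┃
       ┃█    █                             ┃
       ┃██████                             ┃
       ┃Moves: 0  0/2                      ┃
nents/ ┃                                   ┃
ent.txt┃                                   ┃
tignore┃                                   ┃
c/     ┗━━━━━━━━━━━━━━━━━━━━━━━━━━━━━━━━━━━┛
ex.js              ┃                        
ex.css             ┃                        
ver.h              ┃                        
t.toml             ┃                        
ker.md             ┃                        
ates/              ┃                        
━━━━━━━━━━━━━━━━━━━┛                        
                                            
                                            
                                            
                                            


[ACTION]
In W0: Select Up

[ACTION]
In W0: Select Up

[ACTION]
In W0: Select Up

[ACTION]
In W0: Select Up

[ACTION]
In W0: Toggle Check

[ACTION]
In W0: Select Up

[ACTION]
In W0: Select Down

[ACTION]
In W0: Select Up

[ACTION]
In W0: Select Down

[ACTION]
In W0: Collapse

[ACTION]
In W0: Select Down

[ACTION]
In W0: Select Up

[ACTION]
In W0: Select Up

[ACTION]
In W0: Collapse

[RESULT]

       ┃█ □  █                             ┃
━━━━━━━┃█  █ █                             ┃
       ┃█@□█ █                             ┃
───────┃█ █◎◎█                             ┃
       ┃█    █                             ┃
       ┃██████                             ┃
       ┃Moves: 0  0/2                      ┃
       ┃                                   ┃
       ┃                                   ┃
       ┃                                   ┃
       ┗━━━━━━━━━━━━━━━━━━━━━━━━━━━━━━━━━━━┛
                   ┃                        
                   ┃                        
                   ┃                        
                   ┃                        
                   ┃                        
                   ┃                        
━━━━━━━━━━━━━━━━━━━┛                        
                                            
                                            
                                            
                                            


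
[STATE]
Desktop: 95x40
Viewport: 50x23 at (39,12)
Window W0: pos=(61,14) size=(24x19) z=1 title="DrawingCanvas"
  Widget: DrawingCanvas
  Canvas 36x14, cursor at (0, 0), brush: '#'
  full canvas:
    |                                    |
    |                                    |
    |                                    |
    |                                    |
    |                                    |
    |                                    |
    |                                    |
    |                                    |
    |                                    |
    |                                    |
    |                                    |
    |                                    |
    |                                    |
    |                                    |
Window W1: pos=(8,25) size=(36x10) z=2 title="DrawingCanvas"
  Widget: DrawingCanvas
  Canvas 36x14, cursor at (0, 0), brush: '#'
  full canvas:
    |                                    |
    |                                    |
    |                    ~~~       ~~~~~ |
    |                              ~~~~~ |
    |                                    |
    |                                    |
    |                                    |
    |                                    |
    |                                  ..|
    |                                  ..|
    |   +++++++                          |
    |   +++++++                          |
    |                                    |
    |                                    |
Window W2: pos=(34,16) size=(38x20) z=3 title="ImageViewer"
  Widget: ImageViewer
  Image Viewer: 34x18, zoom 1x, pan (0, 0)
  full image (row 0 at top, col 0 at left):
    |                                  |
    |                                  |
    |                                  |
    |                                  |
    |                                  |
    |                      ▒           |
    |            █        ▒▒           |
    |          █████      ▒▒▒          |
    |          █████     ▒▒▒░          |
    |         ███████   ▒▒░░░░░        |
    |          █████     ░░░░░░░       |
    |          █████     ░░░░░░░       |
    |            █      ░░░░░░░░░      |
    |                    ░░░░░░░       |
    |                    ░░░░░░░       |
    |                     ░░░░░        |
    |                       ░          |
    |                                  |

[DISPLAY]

                                                  
                                                  
                      ┏━━━━━━━━━━━━━━━━━━━━━━┓    
                      ┃ DrawingCanvas        ┃    
━━━━━━━━━━━━━━━━━━━━━━━━━━━━━━━━┓────────────┨    
geViewer                        ┃            ┃    
────────────────────────────────┨            ┃    
                                ┃            ┃    
                                ┃            ┃    
                                ┃            ┃    
                                ┃            ┃    
                                ┃            ┃    
                  ▒             ┃            ┃    
        █        ▒▒             ┃            ┃    
      █████      ▒▒▒            ┃            ┃    
      █████     ▒▒▒░            ┃            ┃    
     ███████   ▒▒░░░░░          ┃            ┃    
      █████     ░░░░░░░         ┃            ┃    
      █████     ░░░░░░░         ┃            ┃    
        █      ░░░░░░░░░        ┃            ┃    
                ░░░░░░░         ┃━━━━━━━━━━━━┛    
                ░░░░░░░         ┃                 
                 ░░░░░          ┃                 


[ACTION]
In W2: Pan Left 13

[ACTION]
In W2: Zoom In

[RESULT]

                                                  
                                                  
                      ┏━━━━━━━━━━━━━━━━━━━━━━┓    
                      ┃ DrawingCanvas        ┃    
━━━━━━━━━━━━━━━━━━━━━━━━━━━━━━━━┓────────────┨    
geViewer                        ┃            ┃    
────────────────────────────────┨            ┃    
                                ┃            ┃    
                                ┃            ┃    
                                ┃            ┃    
                                ┃            ┃    
                                ┃            ┃    
                                ┃            ┃    
                                ┃            ┃    
                                ┃            ┃    
                                ┃            ┃    
                                ┃            ┃    
                                ┃            ┃    
                                ┃            ┃    
                    ██          ┃            ┃    
                    ██          ┃━━━━━━━━━━━━┛    
                ██████████      ┃                 
                ██████████      ┃                 


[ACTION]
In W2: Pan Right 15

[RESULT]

                                                  
                                                  
                      ┏━━━━━━━━━━━━━━━━━━━━━━┓    
                      ┃ DrawingCanvas        ┃    
━━━━━━━━━━━━━━━━━━━━━━━━━━━━━━━━┓────────────┨    
geViewer                        ┃            ┃    
────────────────────────────────┨            ┃    
                                ┃            ┃    
                                ┃            ┃    
                                ┃            ┃    
                                ┃            ┃    
                                ┃            ┃    
                                ┃            ┃    
                                ┃            ┃    
                                ┃            ┃    
                                ┃            ┃    
                                ┃            ┃    
                         ▒▒     ┃            ┃    
                         ▒▒     ┃            ┃    
     ██                ▒▒▒▒     ┃            ┃    
     ██                ▒▒▒▒     ┃━━━━━━━━━━━━┛    
 ██████████            ▒▒▒▒▒▒   ┃                 
 ██████████            ▒▒▒▒▒▒   ┃                 


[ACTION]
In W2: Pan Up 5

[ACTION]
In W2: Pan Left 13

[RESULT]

                                                  
                                                  
                      ┏━━━━━━━━━━━━━━━━━━━━━━┓    
                      ┃ DrawingCanvas        ┃    
━━━━━━━━━━━━━━━━━━━━━━━━━━━━━━━━┓────────────┨    
geViewer                        ┃            ┃    
────────────────────────────────┨            ┃    
                                ┃            ┃    
                                ┃            ┃    
                                ┃            ┃    
                                ┃            ┃    
                                ┃            ┃    
                                ┃            ┃    
                                ┃            ┃    
                                ┃            ┃    
                                ┃            ┃    
                                ┃            ┃    
                                ┃            ┃    
                                ┃            ┃    
                  ██            ┃            ┃    
                  ██            ┃━━━━━━━━━━━━┛    
              ██████████        ┃                 
              ██████████        ┃                 


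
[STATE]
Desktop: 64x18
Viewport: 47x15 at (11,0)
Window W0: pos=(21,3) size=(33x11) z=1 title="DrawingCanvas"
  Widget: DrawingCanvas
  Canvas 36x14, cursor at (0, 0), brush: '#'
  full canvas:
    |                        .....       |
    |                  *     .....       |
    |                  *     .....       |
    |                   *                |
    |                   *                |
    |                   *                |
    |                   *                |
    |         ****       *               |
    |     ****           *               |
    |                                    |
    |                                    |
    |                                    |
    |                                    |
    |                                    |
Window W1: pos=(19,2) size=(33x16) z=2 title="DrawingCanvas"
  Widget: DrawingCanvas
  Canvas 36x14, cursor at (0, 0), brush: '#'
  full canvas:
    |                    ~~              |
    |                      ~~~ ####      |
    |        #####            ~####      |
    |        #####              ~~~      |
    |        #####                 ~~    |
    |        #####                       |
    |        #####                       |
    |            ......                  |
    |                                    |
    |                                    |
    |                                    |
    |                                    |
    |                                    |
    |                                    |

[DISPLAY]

                                               
                                               
        ┏━━━━━━━━━━━━━━━━━━━━━━━━━━━━━━━┓      
        ┃ DrawingCanvas                 ┃━┓    
        ┠───────────────────────────────┨ ┃    
        ┃+                   ~~         ┃─┨    
        ┃                      ~~~ #### ┃ ┃    
        ┃        #####            ~#### ┃ ┃    
        ┃        #####              ~~~ ┃ ┃    
        ┃        #####                 ~┃ ┃    
        ┃        #####                  ┃ ┃    
        ┃        #####                  ┃ ┃    
        ┃            ......             ┃ ┃    
        ┃                               ┃━┛    
        ┃                               ┃      


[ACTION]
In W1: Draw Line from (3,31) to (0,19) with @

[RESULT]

                                               
                                               
        ┏━━━━━━━━━━━━━━━━━━━━━━━━━━━━━━━┓      
        ┃ DrawingCanvas                 ┃━┓    
        ┠───────────────────────────────┨ ┃    
        ┃+                  @@~         ┃─┨    
        ┃                     @@@@ #### ┃ ┃    
        ┃        #####            @@@@# ┃ ┃    
        ┃        #####              ~~@@┃ ┃    
        ┃        #####                 ~┃ ┃    
        ┃        #####                  ┃ ┃    
        ┃        #####                  ┃ ┃    
        ┃            ......             ┃ ┃    
        ┃                               ┃━┛    
        ┃                               ┃      


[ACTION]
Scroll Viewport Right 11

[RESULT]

                                               
                                               
  ┏━━━━━━━━━━━━━━━━━━━━━━━━━━━━━━━┓            
  ┃ DrawingCanvas                 ┃━┓          
  ┠───────────────────────────────┨ ┃          
  ┃+                  @@~         ┃─┨          
  ┃                     @@@@ #### ┃ ┃          
  ┃        #####            @@@@# ┃ ┃          
  ┃        #####              ~~@@┃ ┃          
  ┃        #####                 ~┃ ┃          
  ┃        #####                  ┃ ┃          
  ┃        #####                  ┃ ┃          
  ┃            ......             ┃ ┃          
  ┃                               ┃━┛          
  ┃                               ┃            


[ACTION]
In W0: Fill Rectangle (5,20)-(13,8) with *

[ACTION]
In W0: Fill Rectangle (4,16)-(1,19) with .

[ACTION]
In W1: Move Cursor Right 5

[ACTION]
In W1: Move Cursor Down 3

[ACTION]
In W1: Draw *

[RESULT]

                                               
                                               
  ┏━━━━━━━━━━━━━━━━━━━━━━━━━━━━━━━┓            
  ┃ DrawingCanvas                 ┃━┓          
  ┠───────────────────────────────┨ ┃          
  ┃                   @@~         ┃─┨          
  ┃                     @@@@ #### ┃ ┃          
  ┃        #####            @@@@# ┃ ┃          
  ┃     *  #####              ~~@@┃ ┃          
  ┃        #####                 ~┃ ┃          
  ┃        #####                  ┃ ┃          
  ┃        #####                  ┃ ┃          
  ┃            ......             ┃ ┃          
  ┃                               ┃━┛          
  ┃                               ┃            


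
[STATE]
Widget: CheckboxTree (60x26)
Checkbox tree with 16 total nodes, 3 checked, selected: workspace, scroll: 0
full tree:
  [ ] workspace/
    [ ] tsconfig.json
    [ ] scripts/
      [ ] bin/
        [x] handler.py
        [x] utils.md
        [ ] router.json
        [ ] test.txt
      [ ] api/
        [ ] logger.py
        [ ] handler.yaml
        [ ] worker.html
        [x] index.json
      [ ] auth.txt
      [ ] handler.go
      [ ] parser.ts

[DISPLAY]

>[-] workspace/                                             
   [ ] tsconfig.json                                        
   [-] scripts/                                             
     [-] bin/                                               
       [x] handler.py                                       
       [x] utils.md                                         
       [ ] router.json                                      
       [ ] test.txt                                         
     [-] api/                                               
       [ ] logger.py                                        
       [ ] handler.yaml                                     
       [ ] worker.html                                      
       [x] index.json                                       
     [ ] auth.txt                                           
     [ ] handler.go                                         
     [ ] parser.ts                                          
                                                            
                                                            
                                                            
                                                            
                                                            
                                                            
                                                            
                                                            
                                                            
                                                            


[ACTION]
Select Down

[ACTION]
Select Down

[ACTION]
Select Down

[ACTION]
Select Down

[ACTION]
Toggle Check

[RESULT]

 [-] workspace/                                             
   [ ] tsconfig.json                                        
   [-] scripts/                                             
     [-] bin/                                               
>      [ ] handler.py                                       
       [x] utils.md                                         
       [ ] router.json                                      
       [ ] test.txt                                         
     [-] api/                                               
       [ ] logger.py                                        
       [ ] handler.yaml                                     
       [ ] worker.html                                      
       [x] index.json                                       
     [ ] auth.txt                                           
     [ ] handler.go                                         
     [ ] parser.ts                                          
                                                            
                                                            
                                                            
                                                            
                                                            
                                                            
                                                            
                                                            
                                                            
                                                            


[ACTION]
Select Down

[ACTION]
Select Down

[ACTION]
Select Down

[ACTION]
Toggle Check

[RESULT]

 [-] workspace/                                             
   [ ] tsconfig.json                                        
   [-] scripts/                                             
     [-] bin/                                               
       [ ] handler.py                                       
       [x] utils.md                                         
       [ ] router.json                                      
>      [x] test.txt                                         
     [-] api/                                               
       [ ] logger.py                                        
       [ ] handler.yaml                                     
       [ ] worker.html                                      
       [x] index.json                                       
     [ ] auth.txt                                           
     [ ] handler.go                                         
     [ ] parser.ts                                          
                                                            
                                                            
                                                            
                                                            
                                                            
                                                            
                                                            
                                                            
                                                            
                                                            


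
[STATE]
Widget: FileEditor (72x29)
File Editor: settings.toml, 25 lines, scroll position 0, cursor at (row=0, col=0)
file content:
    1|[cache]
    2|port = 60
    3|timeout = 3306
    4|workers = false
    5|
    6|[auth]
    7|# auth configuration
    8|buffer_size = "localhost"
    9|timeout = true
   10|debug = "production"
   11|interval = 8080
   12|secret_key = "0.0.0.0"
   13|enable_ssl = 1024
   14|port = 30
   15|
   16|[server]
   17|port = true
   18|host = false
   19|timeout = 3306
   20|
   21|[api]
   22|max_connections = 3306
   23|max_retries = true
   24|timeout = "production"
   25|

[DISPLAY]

█cache]                                                                ▲
port = 60                                                              █
timeout = 3306                                                         ░
workers = false                                                        ░
                                                                       ░
[auth]                                                                 ░
# auth configuration                                                   ░
buffer_size = "localhost"                                              ░
timeout = true                                                         ░
debug = "production"                                                   ░
interval = 8080                                                        ░
secret_key = "0.0.0.0"                                                 ░
enable_ssl = 1024                                                      ░
port = 30                                                              ░
                                                                       ░
[server]                                                               ░
port = true                                                            ░
host = false                                                           ░
timeout = 3306                                                         ░
                                                                       ░
[api]                                                                  ░
max_connections = 3306                                                 ░
max_retries = true                                                     ░
timeout = "production"                                                 ░
                                                                       ░
                                                                       ░
                                                                       ░
                                                                       ░
                                                                       ▼


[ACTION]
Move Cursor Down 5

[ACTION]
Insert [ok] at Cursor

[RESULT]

[cache]                                                                ▲
port = 60                                                              █
timeout = 3306                                                         ░
workers = false                                                        ░
                                                                       ░
ok█auth]                                                               ░
# auth configuration                                                   ░
buffer_size = "localhost"                                              ░
timeout = true                                                         ░
debug = "production"                                                   ░
interval = 8080                                                        ░
secret_key = "0.0.0.0"                                                 ░
enable_ssl = 1024                                                      ░
port = 30                                                              ░
                                                                       ░
[server]                                                               ░
port = true                                                            ░
host = false                                                           ░
timeout = 3306                                                         ░
                                                                       ░
[api]                                                                  ░
max_connections = 3306                                                 ░
max_retries = true                                                     ░
timeout = "production"                                                 ░
                                                                       ░
                                                                       ░
                                                                       ░
                                                                       ░
                                                                       ▼


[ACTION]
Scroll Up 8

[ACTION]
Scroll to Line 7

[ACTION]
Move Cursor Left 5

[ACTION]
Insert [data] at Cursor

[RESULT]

[cache]                                                                ▲
port = 60                                                              █
timeout = 3306                                                         ░
workers = false                                                        ░
                                                                       ░
data█k[auth]                                                           ░
# auth configuration                                                   ░
buffer_size = "localhost"                                              ░
timeout = true                                                         ░
debug = "production"                                                   ░
interval = 8080                                                        ░
secret_key = "0.0.0.0"                                                 ░
enable_ssl = 1024                                                      ░
port = 30                                                              ░
                                                                       ░
[server]                                                               ░
port = true                                                            ░
host = false                                                           ░
timeout = 3306                                                         ░
                                                                       ░
[api]                                                                  ░
max_connections = 3306                                                 ░
max_retries = true                                                     ░
timeout = "production"                                                 ░
                                                                       ░
                                                                       ░
                                                                       ░
                                                                       ░
                                                                       ▼


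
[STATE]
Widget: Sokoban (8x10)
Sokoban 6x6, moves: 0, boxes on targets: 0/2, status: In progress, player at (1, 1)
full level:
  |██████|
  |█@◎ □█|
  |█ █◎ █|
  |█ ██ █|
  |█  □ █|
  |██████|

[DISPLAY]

██████  
█@◎ □█  
█ █◎ █  
█ ██ █  
█  □ █  
██████  
Moves: 0
        
        
        


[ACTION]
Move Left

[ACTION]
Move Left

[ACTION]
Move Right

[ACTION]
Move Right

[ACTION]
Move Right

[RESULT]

██████  
█ ◎@□█  
█ █◎ █  
█ ██ █  
█  □ █  
██████  
Moves: 2
        
        
        


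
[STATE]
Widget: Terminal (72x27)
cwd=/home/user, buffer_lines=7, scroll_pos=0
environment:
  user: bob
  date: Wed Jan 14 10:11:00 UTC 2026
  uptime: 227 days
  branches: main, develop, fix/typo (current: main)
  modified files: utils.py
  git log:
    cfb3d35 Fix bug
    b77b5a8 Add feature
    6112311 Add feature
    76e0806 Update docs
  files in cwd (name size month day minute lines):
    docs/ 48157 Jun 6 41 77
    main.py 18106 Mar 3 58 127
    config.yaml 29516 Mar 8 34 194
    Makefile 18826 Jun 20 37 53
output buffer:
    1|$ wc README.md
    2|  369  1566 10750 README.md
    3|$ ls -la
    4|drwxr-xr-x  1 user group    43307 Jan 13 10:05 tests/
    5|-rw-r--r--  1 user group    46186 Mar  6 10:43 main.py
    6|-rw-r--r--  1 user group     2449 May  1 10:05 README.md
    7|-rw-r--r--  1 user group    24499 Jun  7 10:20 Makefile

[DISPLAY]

$ wc README.md                                                          
  369  1566 10750 README.md                                             
$ ls -la                                                                
drwxr-xr-x  1 user group    43307 Jan 13 10:05 tests/                   
-rw-r--r--  1 user group    46186 Mar  6 10:43 main.py                  
-rw-r--r--  1 user group     2449 May  1 10:05 README.md                
-rw-r--r--  1 user group    24499 Jun  7 10:20 Makefile                 
$ █                                                                     
                                                                        
                                                                        
                                                                        
                                                                        
                                                                        
                                                                        
                                                                        
                                                                        
                                                                        
                                                                        
                                                                        
                                                                        
                                                                        
                                                                        
                                                                        
                                                                        
                                                                        
                                                                        
                                                                        


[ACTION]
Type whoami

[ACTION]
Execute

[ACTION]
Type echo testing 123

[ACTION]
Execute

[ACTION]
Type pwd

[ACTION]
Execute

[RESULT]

$ wc README.md                                                          
  369  1566 10750 README.md                                             
$ ls -la                                                                
drwxr-xr-x  1 user group    43307 Jan 13 10:05 tests/                   
-rw-r--r--  1 user group    46186 Mar  6 10:43 main.py                  
-rw-r--r--  1 user group     2449 May  1 10:05 README.md                
-rw-r--r--  1 user group    24499 Jun  7 10:20 Makefile                 
$ whoami                                                                
bob                                                                     
$ echo testing 123                                                      
testing 123                                                             
$ pwd                                                                   
/home/user                                                              
$ █                                                                     
                                                                        
                                                                        
                                                                        
                                                                        
                                                                        
                                                                        
                                                                        
                                                                        
                                                                        
                                                                        
                                                                        
                                                                        
                                                                        


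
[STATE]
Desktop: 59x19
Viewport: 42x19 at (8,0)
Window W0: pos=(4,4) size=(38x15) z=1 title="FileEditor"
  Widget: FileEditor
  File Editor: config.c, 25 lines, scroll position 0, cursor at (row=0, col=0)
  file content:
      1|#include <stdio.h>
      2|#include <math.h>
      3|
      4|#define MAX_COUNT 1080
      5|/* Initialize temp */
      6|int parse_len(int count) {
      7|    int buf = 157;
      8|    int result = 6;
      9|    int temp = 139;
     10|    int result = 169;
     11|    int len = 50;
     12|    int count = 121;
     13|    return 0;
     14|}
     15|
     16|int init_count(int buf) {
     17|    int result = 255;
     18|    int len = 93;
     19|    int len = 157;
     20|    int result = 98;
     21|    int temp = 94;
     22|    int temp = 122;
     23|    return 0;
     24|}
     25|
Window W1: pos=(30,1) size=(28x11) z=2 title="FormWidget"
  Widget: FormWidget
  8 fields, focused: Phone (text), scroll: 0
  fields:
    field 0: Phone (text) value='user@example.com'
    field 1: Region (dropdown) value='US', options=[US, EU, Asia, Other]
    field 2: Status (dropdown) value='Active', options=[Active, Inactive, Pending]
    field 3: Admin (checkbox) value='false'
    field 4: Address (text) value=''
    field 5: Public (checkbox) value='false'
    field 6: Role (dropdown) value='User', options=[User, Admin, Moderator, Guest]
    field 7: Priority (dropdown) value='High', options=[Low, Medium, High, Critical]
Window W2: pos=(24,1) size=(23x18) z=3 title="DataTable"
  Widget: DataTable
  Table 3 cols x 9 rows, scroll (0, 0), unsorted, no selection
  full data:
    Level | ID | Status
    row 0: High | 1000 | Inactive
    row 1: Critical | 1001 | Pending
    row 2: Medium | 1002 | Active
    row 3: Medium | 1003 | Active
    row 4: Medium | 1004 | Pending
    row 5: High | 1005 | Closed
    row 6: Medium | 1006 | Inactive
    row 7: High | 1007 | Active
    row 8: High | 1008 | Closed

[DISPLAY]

                                          
                ┏━━━━━━━━━━━━━━━━━━━━━┓━━━
                ┃ DataTable           ┃   
                ┠─────────────────────┨───
━━━━━━━━━━━━━━━━┃Level   │ID  │Status ┃ser
leEditor        ┃────────┼────┼───────┃S  
────────────────┃High    │1000│Inactiv┃cti
clude <stdio.h> ┃Critical│1001│Pending┃]  
clude <math.h>  ┃Medium  │1002│Active ┃   
                ┃Medium  │1003│Active ┃]  
fine MAX_COUNT 1┃Medium  │1004│Pending┃ser
Initialize temp ┃High    │1005│Closed ┃━━━
 parse_len(int c┃Medium  │1006│Inactiv┃   
 int buf = 157; ┃High    │1007│Active ┃   
 int result = 6;┃High    │1008│Closed ┃   
 int temp = 139;┃                     ┃   
 int result = 16┃                     ┃   
 int len = 50;  ┃                     ┃   
━━━━━━━━━━━━━━━━┗━━━━━━━━━━━━━━━━━━━━━┛   


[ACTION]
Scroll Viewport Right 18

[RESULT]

                                          
       ┏━━━━━━━━━━━━━━━━━━━━━┓━━━━━━━━━━┓ 
       ┃ DataTable           ┃          ┃ 
       ┠─────────────────────┨──────────┨ 
━━━━━━━┃Level   │ID  │Status ┃ser@examp]┃ 
       ┃────────┼────┼───────┃S       ▼]┃ 
───────┃High    │1000│Inactiv┃ctive   ▼]┃ 
dio.h> ┃Critical│1001│Pending┃]         ┃ 
th.h>  ┃Medium  │1002│Active ┃         ]┃ 
       ┃Medium  │1003│Active ┃]         ┃ 
COUNT 1┃Medium  │1004│Pending┃ser     ▼]┃ 
e temp ┃High    │1005│Closed ┃━━━━━━━━━━┛ 
n(int c┃Medium  │1006│Inactiv┃            
= 157; ┃High    │1007│Active ┃            
lt = 6;┃High    │1008│Closed ┃            
 = 139;┃                     ┃            
lt = 16┃                     ┃            
= 50;  ┃                     ┃            
━━━━━━━┗━━━━━━━━━━━━━━━━━━━━━┛            


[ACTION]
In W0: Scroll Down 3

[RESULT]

                                          
       ┏━━━━━━━━━━━━━━━━━━━━━┓━━━━━━━━━━┓ 
       ┃ DataTable           ┃          ┃ 
       ┠─────────────────────┨──────────┨ 
━━━━━━━┃Level   │ID  │Status ┃ser@examp]┃ 
       ┃────────┼────┼───────┃S       ▼]┃ 
───────┃High    │1000│Inactiv┃ctive   ▼]┃ 
COUNT 1┃Critical│1001│Pending┃]         ┃ 
e temp ┃Medium  │1002│Active ┃         ]┃ 
n(int c┃Medium  │1003│Active ┃]         ┃ 
= 157; ┃Medium  │1004│Pending┃ser     ▼]┃ 
lt = 6;┃High    │1005│Closed ┃━━━━━━━━━━┛ 
 = 139;┃Medium  │1006│Inactiv┃            
lt = 16┃High    │1007│Active ┃            
= 50;  ┃High    │1008│Closed ┃            
t = 121┃                     ┃            
;      ┃                     ┃            
       ┃                     ┃            
━━━━━━━┗━━━━━━━━━━━━━━━━━━━━━┛            
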